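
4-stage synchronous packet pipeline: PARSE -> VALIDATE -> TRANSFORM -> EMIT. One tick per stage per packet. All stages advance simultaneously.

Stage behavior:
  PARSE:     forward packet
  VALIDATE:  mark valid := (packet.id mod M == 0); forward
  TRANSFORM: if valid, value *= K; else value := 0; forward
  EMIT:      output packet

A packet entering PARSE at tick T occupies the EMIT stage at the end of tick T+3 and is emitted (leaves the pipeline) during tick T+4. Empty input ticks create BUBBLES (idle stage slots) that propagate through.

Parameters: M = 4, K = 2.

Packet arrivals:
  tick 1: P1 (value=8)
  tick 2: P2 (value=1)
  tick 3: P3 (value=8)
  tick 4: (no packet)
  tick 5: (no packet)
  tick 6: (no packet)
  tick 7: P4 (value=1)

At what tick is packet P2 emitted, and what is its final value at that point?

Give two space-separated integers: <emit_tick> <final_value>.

Tick 1: [PARSE:P1(v=8,ok=F), VALIDATE:-, TRANSFORM:-, EMIT:-] out:-; in:P1
Tick 2: [PARSE:P2(v=1,ok=F), VALIDATE:P1(v=8,ok=F), TRANSFORM:-, EMIT:-] out:-; in:P2
Tick 3: [PARSE:P3(v=8,ok=F), VALIDATE:P2(v=1,ok=F), TRANSFORM:P1(v=0,ok=F), EMIT:-] out:-; in:P3
Tick 4: [PARSE:-, VALIDATE:P3(v=8,ok=F), TRANSFORM:P2(v=0,ok=F), EMIT:P1(v=0,ok=F)] out:-; in:-
Tick 5: [PARSE:-, VALIDATE:-, TRANSFORM:P3(v=0,ok=F), EMIT:P2(v=0,ok=F)] out:P1(v=0); in:-
Tick 6: [PARSE:-, VALIDATE:-, TRANSFORM:-, EMIT:P3(v=0,ok=F)] out:P2(v=0); in:-
Tick 7: [PARSE:P4(v=1,ok=F), VALIDATE:-, TRANSFORM:-, EMIT:-] out:P3(v=0); in:P4
Tick 8: [PARSE:-, VALIDATE:P4(v=1,ok=T), TRANSFORM:-, EMIT:-] out:-; in:-
Tick 9: [PARSE:-, VALIDATE:-, TRANSFORM:P4(v=2,ok=T), EMIT:-] out:-; in:-
Tick 10: [PARSE:-, VALIDATE:-, TRANSFORM:-, EMIT:P4(v=2,ok=T)] out:-; in:-
Tick 11: [PARSE:-, VALIDATE:-, TRANSFORM:-, EMIT:-] out:P4(v=2); in:-
P2: arrives tick 2, valid=False (id=2, id%4=2), emit tick 6, final value 0

Answer: 6 0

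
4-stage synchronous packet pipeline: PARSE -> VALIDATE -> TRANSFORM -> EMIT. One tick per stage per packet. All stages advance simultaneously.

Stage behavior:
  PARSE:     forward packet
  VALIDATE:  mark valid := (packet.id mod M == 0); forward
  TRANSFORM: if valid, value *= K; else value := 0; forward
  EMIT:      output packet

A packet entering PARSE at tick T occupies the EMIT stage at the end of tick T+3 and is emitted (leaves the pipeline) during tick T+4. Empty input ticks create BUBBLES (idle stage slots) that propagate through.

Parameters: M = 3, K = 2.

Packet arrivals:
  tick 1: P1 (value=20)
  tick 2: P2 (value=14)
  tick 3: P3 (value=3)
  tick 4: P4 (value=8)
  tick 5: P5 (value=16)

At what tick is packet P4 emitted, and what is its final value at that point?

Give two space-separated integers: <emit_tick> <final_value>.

Answer: 8 0

Derivation:
Tick 1: [PARSE:P1(v=20,ok=F), VALIDATE:-, TRANSFORM:-, EMIT:-] out:-; in:P1
Tick 2: [PARSE:P2(v=14,ok=F), VALIDATE:P1(v=20,ok=F), TRANSFORM:-, EMIT:-] out:-; in:P2
Tick 3: [PARSE:P3(v=3,ok=F), VALIDATE:P2(v=14,ok=F), TRANSFORM:P1(v=0,ok=F), EMIT:-] out:-; in:P3
Tick 4: [PARSE:P4(v=8,ok=F), VALIDATE:P3(v=3,ok=T), TRANSFORM:P2(v=0,ok=F), EMIT:P1(v=0,ok=F)] out:-; in:P4
Tick 5: [PARSE:P5(v=16,ok=F), VALIDATE:P4(v=8,ok=F), TRANSFORM:P3(v=6,ok=T), EMIT:P2(v=0,ok=F)] out:P1(v=0); in:P5
Tick 6: [PARSE:-, VALIDATE:P5(v=16,ok=F), TRANSFORM:P4(v=0,ok=F), EMIT:P3(v=6,ok=T)] out:P2(v=0); in:-
Tick 7: [PARSE:-, VALIDATE:-, TRANSFORM:P5(v=0,ok=F), EMIT:P4(v=0,ok=F)] out:P3(v=6); in:-
Tick 8: [PARSE:-, VALIDATE:-, TRANSFORM:-, EMIT:P5(v=0,ok=F)] out:P4(v=0); in:-
Tick 9: [PARSE:-, VALIDATE:-, TRANSFORM:-, EMIT:-] out:P5(v=0); in:-
P4: arrives tick 4, valid=False (id=4, id%3=1), emit tick 8, final value 0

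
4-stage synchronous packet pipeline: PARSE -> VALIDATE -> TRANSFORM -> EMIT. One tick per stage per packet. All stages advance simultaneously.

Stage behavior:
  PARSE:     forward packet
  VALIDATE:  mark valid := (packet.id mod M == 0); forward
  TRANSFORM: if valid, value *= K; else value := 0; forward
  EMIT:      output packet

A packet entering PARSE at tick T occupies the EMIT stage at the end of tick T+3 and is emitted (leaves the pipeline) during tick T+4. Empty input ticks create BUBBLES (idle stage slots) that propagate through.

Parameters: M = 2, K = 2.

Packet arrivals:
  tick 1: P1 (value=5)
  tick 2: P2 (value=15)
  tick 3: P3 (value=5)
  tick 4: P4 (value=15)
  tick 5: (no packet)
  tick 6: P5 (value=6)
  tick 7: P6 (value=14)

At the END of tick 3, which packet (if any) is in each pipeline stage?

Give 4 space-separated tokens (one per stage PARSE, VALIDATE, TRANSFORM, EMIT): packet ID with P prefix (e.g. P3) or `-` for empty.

Answer: P3 P2 P1 -

Derivation:
Tick 1: [PARSE:P1(v=5,ok=F), VALIDATE:-, TRANSFORM:-, EMIT:-] out:-; in:P1
Tick 2: [PARSE:P2(v=15,ok=F), VALIDATE:P1(v=5,ok=F), TRANSFORM:-, EMIT:-] out:-; in:P2
Tick 3: [PARSE:P3(v=5,ok=F), VALIDATE:P2(v=15,ok=T), TRANSFORM:P1(v=0,ok=F), EMIT:-] out:-; in:P3
At end of tick 3: ['P3', 'P2', 'P1', '-']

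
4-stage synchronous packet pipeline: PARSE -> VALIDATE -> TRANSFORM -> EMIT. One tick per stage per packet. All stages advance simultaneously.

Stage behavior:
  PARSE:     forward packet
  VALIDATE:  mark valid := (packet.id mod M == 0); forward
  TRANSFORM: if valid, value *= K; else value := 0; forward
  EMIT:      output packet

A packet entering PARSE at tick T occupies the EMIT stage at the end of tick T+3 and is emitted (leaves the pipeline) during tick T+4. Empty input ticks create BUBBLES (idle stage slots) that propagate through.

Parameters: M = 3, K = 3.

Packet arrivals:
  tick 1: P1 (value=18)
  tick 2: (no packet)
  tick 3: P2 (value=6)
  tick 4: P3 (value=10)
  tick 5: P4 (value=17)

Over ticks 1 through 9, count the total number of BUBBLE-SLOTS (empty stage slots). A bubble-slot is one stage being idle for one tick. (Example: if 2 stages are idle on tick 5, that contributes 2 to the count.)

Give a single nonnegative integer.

Tick 1: [PARSE:P1(v=18,ok=F), VALIDATE:-, TRANSFORM:-, EMIT:-] out:-; bubbles=3
Tick 2: [PARSE:-, VALIDATE:P1(v=18,ok=F), TRANSFORM:-, EMIT:-] out:-; bubbles=3
Tick 3: [PARSE:P2(v=6,ok=F), VALIDATE:-, TRANSFORM:P1(v=0,ok=F), EMIT:-] out:-; bubbles=2
Tick 4: [PARSE:P3(v=10,ok=F), VALIDATE:P2(v=6,ok=F), TRANSFORM:-, EMIT:P1(v=0,ok=F)] out:-; bubbles=1
Tick 5: [PARSE:P4(v=17,ok=F), VALIDATE:P3(v=10,ok=T), TRANSFORM:P2(v=0,ok=F), EMIT:-] out:P1(v=0); bubbles=1
Tick 6: [PARSE:-, VALIDATE:P4(v=17,ok=F), TRANSFORM:P3(v=30,ok=T), EMIT:P2(v=0,ok=F)] out:-; bubbles=1
Tick 7: [PARSE:-, VALIDATE:-, TRANSFORM:P4(v=0,ok=F), EMIT:P3(v=30,ok=T)] out:P2(v=0); bubbles=2
Tick 8: [PARSE:-, VALIDATE:-, TRANSFORM:-, EMIT:P4(v=0,ok=F)] out:P3(v=30); bubbles=3
Tick 9: [PARSE:-, VALIDATE:-, TRANSFORM:-, EMIT:-] out:P4(v=0); bubbles=4
Total bubble-slots: 20

Answer: 20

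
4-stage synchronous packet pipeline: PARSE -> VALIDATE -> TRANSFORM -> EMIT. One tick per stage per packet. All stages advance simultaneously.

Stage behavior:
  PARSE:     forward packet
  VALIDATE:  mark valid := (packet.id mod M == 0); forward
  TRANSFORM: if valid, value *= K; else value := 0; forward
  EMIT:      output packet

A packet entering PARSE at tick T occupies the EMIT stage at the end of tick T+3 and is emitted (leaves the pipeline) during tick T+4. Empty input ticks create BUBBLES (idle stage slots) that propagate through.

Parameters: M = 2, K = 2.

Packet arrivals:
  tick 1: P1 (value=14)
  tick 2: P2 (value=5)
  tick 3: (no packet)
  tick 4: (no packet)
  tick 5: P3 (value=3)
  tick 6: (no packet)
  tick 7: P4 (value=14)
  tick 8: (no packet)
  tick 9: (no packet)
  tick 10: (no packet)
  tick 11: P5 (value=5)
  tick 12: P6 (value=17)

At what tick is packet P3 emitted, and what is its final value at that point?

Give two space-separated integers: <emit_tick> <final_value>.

Tick 1: [PARSE:P1(v=14,ok=F), VALIDATE:-, TRANSFORM:-, EMIT:-] out:-; in:P1
Tick 2: [PARSE:P2(v=5,ok=F), VALIDATE:P1(v=14,ok=F), TRANSFORM:-, EMIT:-] out:-; in:P2
Tick 3: [PARSE:-, VALIDATE:P2(v=5,ok=T), TRANSFORM:P1(v=0,ok=F), EMIT:-] out:-; in:-
Tick 4: [PARSE:-, VALIDATE:-, TRANSFORM:P2(v=10,ok=T), EMIT:P1(v=0,ok=F)] out:-; in:-
Tick 5: [PARSE:P3(v=3,ok=F), VALIDATE:-, TRANSFORM:-, EMIT:P2(v=10,ok=T)] out:P1(v=0); in:P3
Tick 6: [PARSE:-, VALIDATE:P3(v=3,ok=F), TRANSFORM:-, EMIT:-] out:P2(v=10); in:-
Tick 7: [PARSE:P4(v=14,ok=F), VALIDATE:-, TRANSFORM:P3(v=0,ok=F), EMIT:-] out:-; in:P4
Tick 8: [PARSE:-, VALIDATE:P4(v=14,ok=T), TRANSFORM:-, EMIT:P3(v=0,ok=F)] out:-; in:-
Tick 9: [PARSE:-, VALIDATE:-, TRANSFORM:P4(v=28,ok=T), EMIT:-] out:P3(v=0); in:-
Tick 10: [PARSE:-, VALIDATE:-, TRANSFORM:-, EMIT:P4(v=28,ok=T)] out:-; in:-
Tick 11: [PARSE:P5(v=5,ok=F), VALIDATE:-, TRANSFORM:-, EMIT:-] out:P4(v=28); in:P5
Tick 12: [PARSE:P6(v=17,ok=F), VALIDATE:P5(v=5,ok=F), TRANSFORM:-, EMIT:-] out:-; in:P6
Tick 13: [PARSE:-, VALIDATE:P6(v=17,ok=T), TRANSFORM:P5(v=0,ok=F), EMIT:-] out:-; in:-
Tick 14: [PARSE:-, VALIDATE:-, TRANSFORM:P6(v=34,ok=T), EMIT:P5(v=0,ok=F)] out:-; in:-
Tick 15: [PARSE:-, VALIDATE:-, TRANSFORM:-, EMIT:P6(v=34,ok=T)] out:P5(v=0); in:-
Tick 16: [PARSE:-, VALIDATE:-, TRANSFORM:-, EMIT:-] out:P6(v=34); in:-
P3: arrives tick 5, valid=False (id=3, id%2=1), emit tick 9, final value 0

Answer: 9 0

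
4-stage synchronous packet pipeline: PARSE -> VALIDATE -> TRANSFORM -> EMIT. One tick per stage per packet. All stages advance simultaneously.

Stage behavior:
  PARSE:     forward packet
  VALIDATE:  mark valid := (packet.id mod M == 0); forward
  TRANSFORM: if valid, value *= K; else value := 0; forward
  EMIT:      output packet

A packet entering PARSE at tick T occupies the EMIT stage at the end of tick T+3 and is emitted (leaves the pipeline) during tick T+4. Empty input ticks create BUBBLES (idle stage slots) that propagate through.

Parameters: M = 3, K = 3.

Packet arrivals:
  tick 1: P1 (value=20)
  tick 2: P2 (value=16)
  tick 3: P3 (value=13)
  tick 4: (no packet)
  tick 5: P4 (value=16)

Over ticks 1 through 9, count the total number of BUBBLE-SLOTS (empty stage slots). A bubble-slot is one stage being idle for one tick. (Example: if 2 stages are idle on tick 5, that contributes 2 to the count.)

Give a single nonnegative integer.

Answer: 20

Derivation:
Tick 1: [PARSE:P1(v=20,ok=F), VALIDATE:-, TRANSFORM:-, EMIT:-] out:-; bubbles=3
Tick 2: [PARSE:P2(v=16,ok=F), VALIDATE:P1(v=20,ok=F), TRANSFORM:-, EMIT:-] out:-; bubbles=2
Tick 3: [PARSE:P3(v=13,ok=F), VALIDATE:P2(v=16,ok=F), TRANSFORM:P1(v=0,ok=F), EMIT:-] out:-; bubbles=1
Tick 4: [PARSE:-, VALIDATE:P3(v=13,ok=T), TRANSFORM:P2(v=0,ok=F), EMIT:P1(v=0,ok=F)] out:-; bubbles=1
Tick 5: [PARSE:P4(v=16,ok=F), VALIDATE:-, TRANSFORM:P3(v=39,ok=T), EMIT:P2(v=0,ok=F)] out:P1(v=0); bubbles=1
Tick 6: [PARSE:-, VALIDATE:P4(v=16,ok=F), TRANSFORM:-, EMIT:P3(v=39,ok=T)] out:P2(v=0); bubbles=2
Tick 7: [PARSE:-, VALIDATE:-, TRANSFORM:P4(v=0,ok=F), EMIT:-] out:P3(v=39); bubbles=3
Tick 8: [PARSE:-, VALIDATE:-, TRANSFORM:-, EMIT:P4(v=0,ok=F)] out:-; bubbles=3
Tick 9: [PARSE:-, VALIDATE:-, TRANSFORM:-, EMIT:-] out:P4(v=0); bubbles=4
Total bubble-slots: 20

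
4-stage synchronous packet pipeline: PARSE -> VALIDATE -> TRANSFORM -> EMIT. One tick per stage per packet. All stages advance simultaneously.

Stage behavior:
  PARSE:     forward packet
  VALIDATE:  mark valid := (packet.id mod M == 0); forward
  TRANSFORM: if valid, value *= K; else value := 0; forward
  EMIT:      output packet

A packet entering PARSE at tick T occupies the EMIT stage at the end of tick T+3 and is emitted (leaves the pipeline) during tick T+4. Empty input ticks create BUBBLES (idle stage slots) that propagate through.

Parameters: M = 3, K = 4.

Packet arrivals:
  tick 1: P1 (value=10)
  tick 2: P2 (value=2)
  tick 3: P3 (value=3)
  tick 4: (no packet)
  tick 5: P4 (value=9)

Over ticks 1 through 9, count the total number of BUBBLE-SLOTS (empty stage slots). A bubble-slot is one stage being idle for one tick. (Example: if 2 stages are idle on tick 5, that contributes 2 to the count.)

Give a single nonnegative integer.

Tick 1: [PARSE:P1(v=10,ok=F), VALIDATE:-, TRANSFORM:-, EMIT:-] out:-; bubbles=3
Tick 2: [PARSE:P2(v=2,ok=F), VALIDATE:P1(v=10,ok=F), TRANSFORM:-, EMIT:-] out:-; bubbles=2
Tick 3: [PARSE:P3(v=3,ok=F), VALIDATE:P2(v=2,ok=F), TRANSFORM:P1(v=0,ok=F), EMIT:-] out:-; bubbles=1
Tick 4: [PARSE:-, VALIDATE:P3(v=3,ok=T), TRANSFORM:P2(v=0,ok=F), EMIT:P1(v=0,ok=F)] out:-; bubbles=1
Tick 5: [PARSE:P4(v=9,ok=F), VALIDATE:-, TRANSFORM:P3(v=12,ok=T), EMIT:P2(v=0,ok=F)] out:P1(v=0); bubbles=1
Tick 6: [PARSE:-, VALIDATE:P4(v=9,ok=F), TRANSFORM:-, EMIT:P3(v=12,ok=T)] out:P2(v=0); bubbles=2
Tick 7: [PARSE:-, VALIDATE:-, TRANSFORM:P4(v=0,ok=F), EMIT:-] out:P3(v=12); bubbles=3
Tick 8: [PARSE:-, VALIDATE:-, TRANSFORM:-, EMIT:P4(v=0,ok=F)] out:-; bubbles=3
Tick 9: [PARSE:-, VALIDATE:-, TRANSFORM:-, EMIT:-] out:P4(v=0); bubbles=4
Total bubble-slots: 20

Answer: 20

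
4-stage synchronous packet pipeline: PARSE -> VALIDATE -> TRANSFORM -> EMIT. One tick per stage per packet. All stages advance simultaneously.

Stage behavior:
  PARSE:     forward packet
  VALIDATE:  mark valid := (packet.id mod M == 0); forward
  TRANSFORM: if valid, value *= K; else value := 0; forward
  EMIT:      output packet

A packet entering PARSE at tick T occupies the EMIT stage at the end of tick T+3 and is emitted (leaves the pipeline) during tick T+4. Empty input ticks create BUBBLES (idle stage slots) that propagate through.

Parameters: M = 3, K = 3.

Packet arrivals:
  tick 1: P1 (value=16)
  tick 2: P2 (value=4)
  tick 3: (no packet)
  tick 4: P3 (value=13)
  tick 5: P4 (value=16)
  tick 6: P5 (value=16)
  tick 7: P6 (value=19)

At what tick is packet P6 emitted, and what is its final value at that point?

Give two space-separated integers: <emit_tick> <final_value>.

Tick 1: [PARSE:P1(v=16,ok=F), VALIDATE:-, TRANSFORM:-, EMIT:-] out:-; in:P1
Tick 2: [PARSE:P2(v=4,ok=F), VALIDATE:P1(v=16,ok=F), TRANSFORM:-, EMIT:-] out:-; in:P2
Tick 3: [PARSE:-, VALIDATE:P2(v=4,ok=F), TRANSFORM:P1(v=0,ok=F), EMIT:-] out:-; in:-
Tick 4: [PARSE:P3(v=13,ok=F), VALIDATE:-, TRANSFORM:P2(v=0,ok=F), EMIT:P1(v=0,ok=F)] out:-; in:P3
Tick 5: [PARSE:P4(v=16,ok=F), VALIDATE:P3(v=13,ok=T), TRANSFORM:-, EMIT:P2(v=0,ok=F)] out:P1(v=0); in:P4
Tick 6: [PARSE:P5(v=16,ok=F), VALIDATE:P4(v=16,ok=F), TRANSFORM:P3(v=39,ok=T), EMIT:-] out:P2(v=0); in:P5
Tick 7: [PARSE:P6(v=19,ok=F), VALIDATE:P5(v=16,ok=F), TRANSFORM:P4(v=0,ok=F), EMIT:P3(v=39,ok=T)] out:-; in:P6
Tick 8: [PARSE:-, VALIDATE:P6(v=19,ok=T), TRANSFORM:P5(v=0,ok=F), EMIT:P4(v=0,ok=F)] out:P3(v=39); in:-
Tick 9: [PARSE:-, VALIDATE:-, TRANSFORM:P6(v=57,ok=T), EMIT:P5(v=0,ok=F)] out:P4(v=0); in:-
Tick 10: [PARSE:-, VALIDATE:-, TRANSFORM:-, EMIT:P6(v=57,ok=T)] out:P5(v=0); in:-
Tick 11: [PARSE:-, VALIDATE:-, TRANSFORM:-, EMIT:-] out:P6(v=57); in:-
P6: arrives tick 7, valid=True (id=6, id%3=0), emit tick 11, final value 57

Answer: 11 57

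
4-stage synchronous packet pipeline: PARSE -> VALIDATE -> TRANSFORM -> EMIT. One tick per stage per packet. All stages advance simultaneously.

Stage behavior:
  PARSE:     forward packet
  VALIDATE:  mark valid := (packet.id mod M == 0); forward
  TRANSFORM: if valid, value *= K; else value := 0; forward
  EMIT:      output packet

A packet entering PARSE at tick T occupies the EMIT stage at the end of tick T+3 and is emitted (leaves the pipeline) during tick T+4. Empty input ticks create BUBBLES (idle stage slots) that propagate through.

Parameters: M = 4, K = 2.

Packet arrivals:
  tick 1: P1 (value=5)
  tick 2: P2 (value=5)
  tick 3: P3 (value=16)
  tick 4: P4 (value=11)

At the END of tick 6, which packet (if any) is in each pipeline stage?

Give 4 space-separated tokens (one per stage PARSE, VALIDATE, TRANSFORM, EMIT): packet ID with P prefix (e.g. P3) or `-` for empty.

Tick 1: [PARSE:P1(v=5,ok=F), VALIDATE:-, TRANSFORM:-, EMIT:-] out:-; in:P1
Tick 2: [PARSE:P2(v=5,ok=F), VALIDATE:P1(v=5,ok=F), TRANSFORM:-, EMIT:-] out:-; in:P2
Tick 3: [PARSE:P3(v=16,ok=F), VALIDATE:P2(v=5,ok=F), TRANSFORM:P1(v=0,ok=F), EMIT:-] out:-; in:P3
Tick 4: [PARSE:P4(v=11,ok=F), VALIDATE:P3(v=16,ok=F), TRANSFORM:P2(v=0,ok=F), EMIT:P1(v=0,ok=F)] out:-; in:P4
Tick 5: [PARSE:-, VALIDATE:P4(v=11,ok=T), TRANSFORM:P3(v=0,ok=F), EMIT:P2(v=0,ok=F)] out:P1(v=0); in:-
Tick 6: [PARSE:-, VALIDATE:-, TRANSFORM:P4(v=22,ok=T), EMIT:P3(v=0,ok=F)] out:P2(v=0); in:-
At end of tick 6: ['-', '-', 'P4', 'P3']

Answer: - - P4 P3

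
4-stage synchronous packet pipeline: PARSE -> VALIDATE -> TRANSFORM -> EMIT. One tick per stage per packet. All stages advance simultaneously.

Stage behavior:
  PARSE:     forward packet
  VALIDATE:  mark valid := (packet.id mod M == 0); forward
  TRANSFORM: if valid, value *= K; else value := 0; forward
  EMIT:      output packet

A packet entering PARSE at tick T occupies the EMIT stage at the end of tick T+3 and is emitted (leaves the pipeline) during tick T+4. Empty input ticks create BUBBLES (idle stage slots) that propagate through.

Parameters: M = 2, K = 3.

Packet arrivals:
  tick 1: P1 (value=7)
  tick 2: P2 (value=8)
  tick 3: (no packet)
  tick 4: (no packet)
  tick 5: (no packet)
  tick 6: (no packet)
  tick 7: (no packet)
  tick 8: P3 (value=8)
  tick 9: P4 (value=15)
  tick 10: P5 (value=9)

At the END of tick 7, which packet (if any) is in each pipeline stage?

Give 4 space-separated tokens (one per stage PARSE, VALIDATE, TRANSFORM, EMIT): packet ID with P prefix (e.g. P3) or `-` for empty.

Answer: - - - -

Derivation:
Tick 1: [PARSE:P1(v=7,ok=F), VALIDATE:-, TRANSFORM:-, EMIT:-] out:-; in:P1
Tick 2: [PARSE:P2(v=8,ok=F), VALIDATE:P1(v=7,ok=F), TRANSFORM:-, EMIT:-] out:-; in:P2
Tick 3: [PARSE:-, VALIDATE:P2(v=8,ok=T), TRANSFORM:P1(v=0,ok=F), EMIT:-] out:-; in:-
Tick 4: [PARSE:-, VALIDATE:-, TRANSFORM:P2(v=24,ok=T), EMIT:P1(v=0,ok=F)] out:-; in:-
Tick 5: [PARSE:-, VALIDATE:-, TRANSFORM:-, EMIT:P2(v=24,ok=T)] out:P1(v=0); in:-
Tick 6: [PARSE:-, VALIDATE:-, TRANSFORM:-, EMIT:-] out:P2(v=24); in:-
Tick 7: [PARSE:-, VALIDATE:-, TRANSFORM:-, EMIT:-] out:-; in:-
At end of tick 7: ['-', '-', '-', '-']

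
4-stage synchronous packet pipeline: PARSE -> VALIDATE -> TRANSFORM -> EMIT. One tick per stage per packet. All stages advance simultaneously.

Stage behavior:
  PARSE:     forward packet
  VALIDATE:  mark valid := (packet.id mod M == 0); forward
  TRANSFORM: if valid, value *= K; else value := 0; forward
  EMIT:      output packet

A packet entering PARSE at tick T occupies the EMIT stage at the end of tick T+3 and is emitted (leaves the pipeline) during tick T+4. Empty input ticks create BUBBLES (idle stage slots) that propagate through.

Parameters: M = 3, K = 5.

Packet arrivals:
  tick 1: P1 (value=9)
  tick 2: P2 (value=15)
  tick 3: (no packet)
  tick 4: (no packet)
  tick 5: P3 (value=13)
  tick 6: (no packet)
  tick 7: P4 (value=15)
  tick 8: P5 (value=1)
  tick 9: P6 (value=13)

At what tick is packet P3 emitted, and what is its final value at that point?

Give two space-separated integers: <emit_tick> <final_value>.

Tick 1: [PARSE:P1(v=9,ok=F), VALIDATE:-, TRANSFORM:-, EMIT:-] out:-; in:P1
Tick 2: [PARSE:P2(v=15,ok=F), VALIDATE:P1(v=9,ok=F), TRANSFORM:-, EMIT:-] out:-; in:P2
Tick 3: [PARSE:-, VALIDATE:P2(v=15,ok=F), TRANSFORM:P1(v=0,ok=F), EMIT:-] out:-; in:-
Tick 4: [PARSE:-, VALIDATE:-, TRANSFORM:P2(v=0,ok=F), EMIT:P1(v=0,ok=F)] out:-; in:-
Tick 5: [PARSE:P3(v=13,ok=F), VALIDATE:-, TRANSFORM:-, EMIT:P2(v=0,ok=F)] out:P1(v=0); in:P3
Tick 6: [PARSE:-, VALIDATE:P3(v=13,ok=T), TRANSFORM:-, EMIT:-] out:P2(v=0); in:-
Tick 7: [PARSE:P4(v=15,ok=F), VALIDATE:-, TRANSFORM:P3(v=65,ok=T), EMIT:-] out:-; in:P4
Tick 8: [PARSE:P5(v=1,ok=F), VALIDATE:P4(v=15,ok=F), TRANSFORM:-, EMIT:P3(v=65,ok=T)] out:-; in:P5
Tick 9: [PARSE:P6(v=13,ok=F), VALIDATE:P5(v=1,ok=F), TRANSFORM:P4(v=0,ok=F), EMIT:-] out:P3(v=65); in:P6
Tick 10: [PARSE:-, VALIDATE:P6(v=13,ok=T), TRANSFORM:P5(v=0,ok=F), EMIT:P4(v=0,ok=F)] out:-; in:-
Tick 11: [PARSE:-, VALIDATE:-, TRANSFORM:P6(v=65,ok=T), EMIT:P5(v=0,ok=F)] out:P4(v=0); in:-
Tick 12: [PARSE:-, VALIDATE:-, TRANSFORM:-, EMIT:P6(v=65,ok=T)] out:P5(v=0); in:-
Tick 13: [PARSE:-, VALIDATE:-, TRANSFORM:-, EMIT:-] out:P6(v=65); in:-
P3: arrives tick 5, valid=True (id=3, id%3=0), emit tick 9, final value 65

Answer: 9 65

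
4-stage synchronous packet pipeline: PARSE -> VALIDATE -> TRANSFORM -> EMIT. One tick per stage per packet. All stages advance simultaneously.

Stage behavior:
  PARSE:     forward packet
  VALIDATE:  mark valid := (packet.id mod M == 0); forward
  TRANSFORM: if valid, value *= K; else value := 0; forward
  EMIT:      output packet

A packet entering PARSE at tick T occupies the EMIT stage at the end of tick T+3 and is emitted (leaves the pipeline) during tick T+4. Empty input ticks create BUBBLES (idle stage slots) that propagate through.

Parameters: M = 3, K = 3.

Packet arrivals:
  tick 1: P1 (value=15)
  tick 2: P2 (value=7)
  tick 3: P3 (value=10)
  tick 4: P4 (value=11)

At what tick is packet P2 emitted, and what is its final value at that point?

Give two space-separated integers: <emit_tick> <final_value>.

Answer: 6 0

Derivation:
Tick 1: [PARSE:P1(v=15,ok=F), VALIDATE:-, TRANSFORM:-, EMIT:-] out:-; in:P1
Tick 2: [PARSE:P2(v=7,ok=F), VALIDATE:P1(v=15,ok=F), TRANSFORM:-, EMIT:-] out:-; in:P2
Tick 3: [PARSE:P3(v=10,ok=F), VALIDATE:P2(v=7,ok=F), TRANSFORM:P1(v=0,ok=F), EMIT:-] out:-; in:P3
Tick 4: [PARSE:P4(v=11,ok=F), VALIDATE:P3(v=10,ok=T), TRANSFORM:P2(v=0,ok=F), EMIT:P1(v=0,ok=F)] out:-; in:P4
Tick 5: [PARSE:-, VALIDATE:P4(v=11,ok=F), TRANSFORM:P3(v=30,ok=T), EMIT:P2(v=0,ok=F)] out:P1(v=0); in:-
Tick 6: [PARSE:-, VALIDATE:-, TRANSFORM:P4(v=0,ok=F), EMIT:P3(v=30,ok=T)] out:P2(v=0); in:-
Tick 7: [PARSE:-, VALIDATE:-, TRANSFORM:-, EMIT:P4(v=0,ok=F)] out:P3(v=30); in:-
Tick 8: [PARSE:-, VALIDATE:-, TRANSFORM:-, EMIT:-] out:P4(v=0); in:-
P2: arrives tick 2, valid=False (id=2, id%3=2), emit tick 6, final value 0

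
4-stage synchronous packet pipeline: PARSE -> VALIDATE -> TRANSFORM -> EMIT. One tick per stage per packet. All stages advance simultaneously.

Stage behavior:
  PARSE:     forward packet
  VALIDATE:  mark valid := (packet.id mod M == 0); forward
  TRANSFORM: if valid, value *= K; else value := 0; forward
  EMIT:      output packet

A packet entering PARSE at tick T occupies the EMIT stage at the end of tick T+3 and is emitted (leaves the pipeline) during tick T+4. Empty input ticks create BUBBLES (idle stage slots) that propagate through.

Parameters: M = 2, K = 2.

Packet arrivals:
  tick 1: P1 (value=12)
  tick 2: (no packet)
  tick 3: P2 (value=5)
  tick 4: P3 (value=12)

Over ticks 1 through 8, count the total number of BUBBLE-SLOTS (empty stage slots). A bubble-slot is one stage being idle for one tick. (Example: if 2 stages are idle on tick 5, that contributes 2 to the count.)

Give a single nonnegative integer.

Answer: 20

Derivation:
Tick 1: [PARSE:P1(v=12,ok=F), VALIDATE:-, TRANSFORM:-, EMIT:-] out:-; bubbles=3
Tick 2: [PARSE:-, VALIDATE:P1(v=12,ok=F), TRANSFORM:-, EMIT:-] out:-; bubbles=3
Tick 3: [PARSE:P2(v=5,ok=F), VALIDATE:-, TRANSFORM:P1(v=0,ok=F), EMIT:-] out:-; bubbles=2
Tick 4: [PARSE:P3(v=12,ok=F), VALIDATE:P2(v=5,ok=T), TRANSFORM:-, EMIT:P1(v=0,ok=F)] out:-; bubbles=1
Tick 5: [PARSE:-, VALIDATE:P3(v=12,ok=F), TRANSFORM:P2(v=10,ok=T), EMIT:-] out:P1(v=0); bubbles=2
Tick 6: [PARSE:-, VALIDATE:-, TRANSFORM:P3(v=0,ok=F), EMIT:P2(v=10,ok=T)] out:-; bubbles=2
Tick 7: [PARSE:-, VALIDATE:-, TRANSFORM:-, EMIT:P3(v=0,ok=F)] out:P2(v=10); bubbles=3
Tick 8: [PARSE:-, VALIDATE:-, TRANSFORM:-, EMIT:-] out:P3(v=0); bubbles=4
Total bubble-slots: 20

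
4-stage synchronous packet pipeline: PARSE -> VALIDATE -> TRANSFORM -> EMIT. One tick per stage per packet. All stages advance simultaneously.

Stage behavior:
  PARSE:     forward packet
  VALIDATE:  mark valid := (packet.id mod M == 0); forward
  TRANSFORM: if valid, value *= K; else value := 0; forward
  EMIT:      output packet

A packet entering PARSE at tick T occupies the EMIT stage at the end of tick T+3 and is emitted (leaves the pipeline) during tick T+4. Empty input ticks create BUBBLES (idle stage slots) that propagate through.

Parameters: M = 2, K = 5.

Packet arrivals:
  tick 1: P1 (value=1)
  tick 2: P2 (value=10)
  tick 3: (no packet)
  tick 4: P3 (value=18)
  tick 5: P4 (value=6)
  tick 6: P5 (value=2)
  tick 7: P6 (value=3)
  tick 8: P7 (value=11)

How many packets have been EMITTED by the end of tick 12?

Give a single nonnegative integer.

Answer: 7

Derivation:
Tick 1: [PARSE:P1(v=1,ok=F), VALIDATE:-, TRANSFORM:-, EMIT:-] out:-; in:P1
Tick 2: [PARSE:P2(v=10,ok=F), VALIDATE:P1(v=1,ok=F), TRANSFORM:-, EMIT:-] out:-; in:P2
Tick 3: [PARSE:-, VALIDATE:P2(v=10,ok=T), TRANSFORM:P1(v=0,ok=F), EMIT:-] out:-; in:-
Tick 4: [PARSE:P3(v=18,ok=F), VALIDATE:-, TRANSFORM:P2(v=50,ok=T), EMIT:P1(v=0,ok=F)] out:-; in:P3
Tick 5: [PARSE:P4(v=6,ok=F), VALIDATE:P3(v=18,ok=F), TRANSFORM:-, EMIT:P2(v=50,ok=T)] out:P1(v=0); in:P4
Tick 6: [PARSE:P5(v=2,ok=F), VALIDATE:P4(v=6,ok=T), TRANSFORM:P3(v=0,ok=F), EMIT:-] out:P2(v=50); in:P5
Tick 7: [PARSE:P6(v=3,ok=F), VALIDATE:P5(v=2,ok=F), TRANSFORM:P4(v=30,ok=T), EMIT:P3(v=0,ok=F)] out:-; in:P6
Tick 8: [PARSE:P7(v=11,ok=F), VALIDATE:P6(v=3,ok=T), TRANSFORM:P5(v=0,ok=F), EMIT:P4(v=30,ok=T)] out:P3(v=0); in:P7
Tick 9: [PARSE:-, VALIDATE:P7(v=11,ok=F), TRANSFORM:P6(v=15,ok=T), EMIT:P5(v=0,ok=F)] out:P4(v=30); in:-
Tick 10: [PARSE:-, VALIDATE:-, TRANSFORM:P7(v=0,ok=F), EMIT:P6(v=15,ok=T)] out:P5(v=0); in:-
Tick 11: [PARSE:-, VALIDATE:-, TRANSFORM:-, EMIT:P7(v=0,ok=F)] out:P6(v=15); in:-
Tick 12: [PARSE:-, VALIDATE:-, TRANSFORM:-, EMIT:-] out:P7(v=0); in:-
Emitted by tick 12: ['P1', 'P2', 'P3', 'P4', 'P5', 'P6', 'P7']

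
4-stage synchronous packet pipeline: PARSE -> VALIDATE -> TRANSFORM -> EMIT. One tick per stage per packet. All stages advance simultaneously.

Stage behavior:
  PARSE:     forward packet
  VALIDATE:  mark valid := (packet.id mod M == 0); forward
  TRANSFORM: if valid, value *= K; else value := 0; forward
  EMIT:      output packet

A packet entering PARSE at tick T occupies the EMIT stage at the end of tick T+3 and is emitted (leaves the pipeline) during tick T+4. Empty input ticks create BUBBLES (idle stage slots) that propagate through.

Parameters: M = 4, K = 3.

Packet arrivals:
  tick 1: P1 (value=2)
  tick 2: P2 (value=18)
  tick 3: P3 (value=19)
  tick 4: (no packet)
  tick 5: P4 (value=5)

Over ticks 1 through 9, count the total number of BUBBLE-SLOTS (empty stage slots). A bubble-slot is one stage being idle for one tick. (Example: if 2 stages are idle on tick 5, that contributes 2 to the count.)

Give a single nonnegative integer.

Answer: 20

Derivation:
Tick 1: [PARSE:P1(v=2,ok=F), VALIDATE:-, TRANSFORM:-, EMIT:-] out:-; bubbles=3
Tick 2: [PARSE:P2(v=18,ok=F), VALIDATE:P1(v=2,ok=F), TRANSFORM:-, EMIT:-] out:-; bubbles=2
Tick 3: [PARSE:P3(v=19,ok=F), VALIDATE:P2(v=18,ok=F), TRANSFORM:P1(v=0,ok=F), EMIT:-] out:-; bubbles=1
Tick 4: [PARSE:-, VALIDATE:P3(v=19,ok=F), TRANSFORM:P2(v=0,ok=F), EMIT:P1(v=0,ok=F)] out:-; bubbles=1
Tick 5: [PARSE:P4(v=5,ok=F), VALIDATE:-, TRANSFORM:P3(v=0,ok=F), EMIT:P2(v=0,ok=F)] out:P1(v=0); bubbles=1
Tick 6: [PARSE:-, VALIDATE:P4(v=5,ok=T), TRANSFORM:-, EMIT:P3(v=0,ok=F)] out:P2(v=0); bubbles=2
Tick 7: [PARSE:-, VALIDATE:-, TRANSFORM:P4(v=15,ok=T), EMIT:-] out:P3(v=0); bubbles=3
Tick 8: [PARSE:-, VALIDATE:-, TRANSFORM:-, EMIT:P4(v=15,ok=T)] out:-; bubbles=3
Tick 9: [PARSE:-, VALIDATE:-, TRANSFORM:-, EMIT:-] out:P4(v=15); bubbles=4
Total bubble-slots: 20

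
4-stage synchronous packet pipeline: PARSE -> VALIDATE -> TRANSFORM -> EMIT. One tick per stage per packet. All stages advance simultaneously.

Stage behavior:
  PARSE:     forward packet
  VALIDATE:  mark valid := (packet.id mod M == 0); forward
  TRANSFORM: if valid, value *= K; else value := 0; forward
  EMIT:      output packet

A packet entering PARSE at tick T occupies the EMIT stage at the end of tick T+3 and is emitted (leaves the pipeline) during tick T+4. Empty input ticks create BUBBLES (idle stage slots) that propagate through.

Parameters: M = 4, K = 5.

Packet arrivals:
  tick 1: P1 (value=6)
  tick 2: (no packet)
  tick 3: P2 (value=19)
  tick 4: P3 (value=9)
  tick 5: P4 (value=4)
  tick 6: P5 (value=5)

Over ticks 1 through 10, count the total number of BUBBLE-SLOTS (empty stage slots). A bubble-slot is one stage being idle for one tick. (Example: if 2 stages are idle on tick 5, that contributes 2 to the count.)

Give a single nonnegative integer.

Tick 1: [PARSE:P1(v=6,ok=F), VALIDATE:-, TRANSFORM:-, EMIT:-] out:-; bubbles=3
Tick 2: [PARSE:-, VALIDATE:P1(v=6,ok=F), TRANSFORM:-, EMIT:-] out:-; bubbles=3
Tick 3: [PARSE:P2(v=19,ok=F), VALIDATE:-, TRANSFORM:P1(v=0,ok=F), EMIT:-] out:-; bubbles=2
Tick 4: [PARSE:P3(v=9,ok=F), VALIDATE:P2(v=19,ok=F), TRANSFORM:-, EMIT:P1(v=0,ok=F)] out:-; bubbles=1
Tick 5: [PARSE:P4(v=4,ok=F), VALIDATE:P3(v=9,ok=F), TRANSFORM:P2(v=0,ok=F), EMIT:-] out:P1(v=0); bubbles=1
Tick 6: [PARSE:P5(v=5,ok=F), VALIDATE:P4(v=4,ok=T), TRANSFORM:P3(v=0,ok=F), EMIT:P2(v=0,ok=F)] out:-; bubbles=0
Tick 7: [PARSE:-, VALIDATE:P5(v=5,ok=F), TRANSFORM:P4(v=20,ok=T), EMIT:P3(v=0,ok=F)] out:P2(v=0); bubbles=1
Tick 8: [PARSE:-, VALIDATE:-, TRANSFORM:P5(v=0,ok=F), EMIT:P4(v=20,ok=T)] out:P3(v=0); bubbles=2
Tick 9: [PARSE:-, VALIDATE:-, TRANSFORM:-, EMIT:P5(v=0,ok=F)] out:P4(v=20); bubbles=3
Tick 10: [PARSE:-, VALIDATE:-, TRANSFORM:-, EMIT:-] out:P5(v=0); bubbles=4
Total bubble-slots: 20

Answer: 20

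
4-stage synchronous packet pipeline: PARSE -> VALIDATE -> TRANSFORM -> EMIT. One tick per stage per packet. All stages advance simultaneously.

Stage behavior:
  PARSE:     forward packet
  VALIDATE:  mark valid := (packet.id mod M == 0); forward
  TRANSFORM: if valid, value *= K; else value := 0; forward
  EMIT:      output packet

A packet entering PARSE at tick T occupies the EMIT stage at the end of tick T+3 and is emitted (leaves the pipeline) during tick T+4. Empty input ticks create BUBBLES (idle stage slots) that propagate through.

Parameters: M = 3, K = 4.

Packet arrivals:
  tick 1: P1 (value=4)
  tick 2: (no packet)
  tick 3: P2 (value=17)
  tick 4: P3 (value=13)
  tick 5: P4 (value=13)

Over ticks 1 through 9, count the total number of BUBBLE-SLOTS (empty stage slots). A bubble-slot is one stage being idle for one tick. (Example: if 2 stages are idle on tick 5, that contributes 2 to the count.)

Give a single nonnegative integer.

Answer: 20

Derivation:
Tick 1: [PARSE:P1(v=4,ok=F), VALIDATE:-, TRANSFORM:-, EMIT:-] out:-; bubbles=3
Tick 2: [PARSE:-, VALIDATE:P1(v=4,ok=F), TRANSFORM:-, EMIT:-] out:-; bubbles=3
Tick 3: [PARSE:P2(v=17,ok=F), VALIDATE:-, TRANSFORM:P1(v=0,ok=F), EMIT:-] out:-; bubbles=2
Tick 4: [PARSE:P3(v=13,ok=F), VALIDATE:P2(v=17,ok=F), TRANSFORM:-, EMIT:P1(v=0,ok=F)] out:-; bubbles=1
Tick 5: [PARSE:P4(v=13,ok=F), VALIDATE:P3(v=13,ok=T), TRANSFORM:P2(v=0,ok=F), EMIT:-] out:P1(v=0); bubbles=1
Tick 6: [PARSE:-, VALIDATE:P4(v=13,ok=F), TRANSFORM:P3(v=52,ok=T), EMIT:P2(v=0,ok=F)] out:-; bubbles=1
Tick 7: [PARSE:-, VALIDATE:-, TRANSFORM:P4(v=0,ok=F), EMIT:P3(v=52,ok=T)] out:P2(v=0); bubbles=2
Tick 8: [PARSE:-, VALIDATE:-, TRANSFORM:-, EMIT:P4(v=0,ok=F)] out:P3(v=52); bubbles=3
Tick 9: [PARSE:-, VALIDATE:-, TRANSFORM:-, EMIT:-] out:P4(v=0); bubbles=4
Total bubble-slots: 20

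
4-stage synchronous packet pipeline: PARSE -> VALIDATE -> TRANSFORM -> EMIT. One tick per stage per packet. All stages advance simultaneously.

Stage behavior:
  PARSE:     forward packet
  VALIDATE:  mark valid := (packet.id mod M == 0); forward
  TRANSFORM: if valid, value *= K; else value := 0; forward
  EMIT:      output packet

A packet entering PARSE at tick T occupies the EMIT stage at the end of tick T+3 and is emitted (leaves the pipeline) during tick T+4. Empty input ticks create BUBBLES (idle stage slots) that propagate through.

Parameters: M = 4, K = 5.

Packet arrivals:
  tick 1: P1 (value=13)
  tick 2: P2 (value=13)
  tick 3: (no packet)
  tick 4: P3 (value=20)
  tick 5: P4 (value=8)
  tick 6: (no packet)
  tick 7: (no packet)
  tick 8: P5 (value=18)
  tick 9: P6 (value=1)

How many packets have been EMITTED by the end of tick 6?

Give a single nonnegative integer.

Tick 1: [PARSE:P1(v=13,ok=F), VALIDATE:-, TRANSFORM:-, EMIT:-] out:-; in:P1
Tick 2: [PARSE:P2(v=13,ok=F), VALIDATE:P1(v=13,ok=F), TRANSFORM:-, EMIT:-] out:-; in:P2
Tick 3: [PARSE:-, VALIDATE:P2(v=13,ok=F), TRANSFORM:P1(v=0,ok=F), EMIT:-] out:-; in:-
Tick 4: [PARSE:P3(v=20,ok=F), VALIDATE:-, TRANSFORM:P2(v=0,ok=F), EMIT:P1(v=0,ok=F)] out:-; in:P3
Tick 5: [PARSE:P4(v=8,ok=F), VALIDATE:P3(v=20,ok=F), TRANSFORM:-, EMIT:P2(v=0,ok=F)] out:P1(v=0); in:P4
Tick 6: [PARSE:-, VALIDATE:P4(v=8,ok=T), TRANSFORM:P3(v=0,ok=F), EMIT:-] out:P2(v=0); in:-
Emitted by tick 6: ['P1', 'P2']

Answer: 2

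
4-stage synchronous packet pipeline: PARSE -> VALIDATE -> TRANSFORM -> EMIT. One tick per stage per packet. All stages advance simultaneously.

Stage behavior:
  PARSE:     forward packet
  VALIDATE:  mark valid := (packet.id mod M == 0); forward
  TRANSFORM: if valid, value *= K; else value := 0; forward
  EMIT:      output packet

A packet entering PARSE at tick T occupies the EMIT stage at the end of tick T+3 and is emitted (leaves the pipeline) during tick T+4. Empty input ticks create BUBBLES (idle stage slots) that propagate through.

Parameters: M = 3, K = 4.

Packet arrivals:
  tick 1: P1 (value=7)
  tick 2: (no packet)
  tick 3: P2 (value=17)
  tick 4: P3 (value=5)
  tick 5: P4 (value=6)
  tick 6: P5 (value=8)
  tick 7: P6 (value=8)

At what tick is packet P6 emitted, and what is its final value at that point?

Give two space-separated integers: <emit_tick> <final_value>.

Tick 1: [PARSE:P1(v=7,ok=F), VALIDATE:-, TRANSFORM:-, EMIT:-] out:-; in:P1
Tick 2: [PARSE:-, VALIDATE:P1(v=7,ok=F), TRANSFORM:-, EMIT:-] out:-; in:-
Tick 3: [PARSE:P2(v=17,ok=F), VALIDATE:-, TRANSFORM:P1(v=0,ok=F), EMIT:-] out:-; in:P2
Tick 4: [PARSE:P3(v=5,ok=F), VALIDATE:P2(v=17,ok=F), TRANSFORM:-, EMIT:P1(v=0,ok=F)] out:-; in:P3
Tick 5: [PARSE:P4(v=6,ok=F), VALIDATE:P3(v=5,ok=T), TRANSFORM:P2(v=0,ok=F), EMIT:-] out:P1(v=0); in:P4
Tick 6: [PARSE:P5(v=8,ok=F), VALIDATE:P4(v=6,ok=F), TRANSFORM:P3(v=20,ok=T), EMIT:P2(v=0,ok=F)] out:-; in:P5
Tick 7: [PARSE:P6(v=8,ok=F), VALIDATE:P5(v=8,ok=F), TRANSFORM:P4(v=0,ok=F), EMIT:P3(v=20,ok=T)] out:P2(v=0); in:P6
Tick 8: [PARSE:-, VALIDATE:P6(v=8,ok=T), TRANSFORM:P5(v=0,ok=F), EMIT:P4(v=0,ok=F)] out:P3(v=20); in:-
Tick 9: [PARSE:-, VALIDATE:-, TRANSFORM:P6(v=32,ok=T), EMIT:P5(v=0,ok=F)] out:P4(v=0); in:-
Tick 10: [PARSE:-, VALIDATE:-, TRANSFORM:-, EMIT:P6(v=32,ok=T)] out:P5(v=0); in:-
Tick 11: [PARSE:-, VALIDATE:-, TRANSFORM:-, EMIT:-] out:P6(v=32); in:-
P6: arrives tick 7, valid=True (id=6, id%3=0), emit tick 11, final value 32

Answer: 11 32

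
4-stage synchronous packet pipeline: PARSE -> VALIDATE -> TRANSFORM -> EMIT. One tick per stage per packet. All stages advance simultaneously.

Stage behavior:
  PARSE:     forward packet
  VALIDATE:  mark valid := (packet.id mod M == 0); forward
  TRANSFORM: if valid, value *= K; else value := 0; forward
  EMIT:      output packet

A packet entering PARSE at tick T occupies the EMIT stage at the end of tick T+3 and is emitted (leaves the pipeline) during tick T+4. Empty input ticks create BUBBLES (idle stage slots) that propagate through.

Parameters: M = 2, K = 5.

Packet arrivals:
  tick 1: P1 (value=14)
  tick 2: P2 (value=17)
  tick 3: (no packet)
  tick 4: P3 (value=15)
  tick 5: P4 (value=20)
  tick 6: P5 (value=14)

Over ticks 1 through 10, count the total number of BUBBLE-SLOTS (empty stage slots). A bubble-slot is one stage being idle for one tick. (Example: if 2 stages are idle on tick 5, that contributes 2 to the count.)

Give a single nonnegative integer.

Answer: 20

Derivation:
Tick 1: [PARSE:P1(v=14,ok=F), VALIDATE:-, TRANSFORM:-, EMIT:-] out:-; bubbles=3
Tick 2: [PARSE:P2(v=17,ok=F), VALIDATE:P1(v=14,ok=F), TRANSFORM:-, EMIT:-] out:-; bubbles=2
Tick 3: [PARSE:-, VALIDATE:P2(v=17,ok=T), TRANSFORM:P1(v=0,ok=F), EMIT:-] out:-; bubbles=2
Tick 4: [PARSE:P3(v=15,ok=F), VALIDATE:-, TRANSFORM:P2(v=85,ok=T), EMIT:P1(v=0,ok=F)] out:-; bubbles=1
Tick 5: [PARSE:P4(v=20,ok=F), VALIDATE:P3(v=15,ok=F), TRANSFORM:-, EMIT:P2(v=85,ok=T)] out:P1(v=0); bubbles=1
Tick 6: [PARSE:P5(v=14,ok=F), VALIDATE:P4(v=20,ok=T), TRANSFORM:P3(v=0,ok=F), EMIT:-] out:P2(v=85); bubbles=1
Tick 7: [PARSE:-, VALIDATE:P5(v=14,ok=F), TRANSFORM:P4(v=100,ok=T), EMIT:P3(v=0,ok=F)] out:-; bubbles=1
Tick 8: [PARSE:-, VALIDATE:-, TRANSFORM:P5(v=0,ok=F), EMIT:P4(v=100,ok=T)] out:P3(v=0); bubbles=2
Tick 9: [PARSE:-, VALIDATE:-, TRANSFORM:-, EMIT:P5(v=0,ok=F)] out:P4(v=100); bubbles=3
Tick 10: [PARSE:-, VALIDATE:-, TRANSFORM:-, EMIT:-] out:P5(v=0); bubbles=4
Total bubble-slots: 20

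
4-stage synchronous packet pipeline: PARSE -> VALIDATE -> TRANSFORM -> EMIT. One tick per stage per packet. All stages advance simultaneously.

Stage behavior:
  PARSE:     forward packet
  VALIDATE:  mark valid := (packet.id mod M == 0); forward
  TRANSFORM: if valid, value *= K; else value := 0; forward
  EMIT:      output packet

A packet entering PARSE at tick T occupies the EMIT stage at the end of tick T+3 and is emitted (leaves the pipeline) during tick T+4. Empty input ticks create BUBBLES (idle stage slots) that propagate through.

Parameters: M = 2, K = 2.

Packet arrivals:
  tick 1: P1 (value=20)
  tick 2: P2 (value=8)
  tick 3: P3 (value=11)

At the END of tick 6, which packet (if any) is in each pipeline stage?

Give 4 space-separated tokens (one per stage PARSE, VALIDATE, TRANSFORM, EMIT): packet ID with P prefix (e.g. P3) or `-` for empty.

Tick 1: [PARSE:P1(v=20,ok=F), VALIDATE:-, TRANSFORM:-, EMIT:-] out:-; in:P1
Tick 2: [PARSE:P2(v=8,ok=F), VALIDATE:P1(v=20,ok=F), TRANSFORM:-, EMIT:-] out:-; in:P2
Tick 3: [PARSE:P3(v=11,ok=F), VALIDATE:P2(v=8,ok=T), TRANSFORM:P1(v=0,ok=F), EMIT:-] out:-; in:P3
Tick 4: [PARSE:-, VALIDATE:P3(v=11,ok=F), TRANSFORM:P2(v=16,ok=T), EMIT:P1(v=0,ok=F)] out:-; in:-
Tick 5: [PARSE:-, VALIDATE:-, TRANSFORM:P3(v=0,ok=F), EMIT:P2(v=16,ok=T)] out:P1(v=0); in:-
Tick 6: [PARSE:-, VALIDATE:-, TRANSFORM:-, EMIT:P3(v=0,ok=F)] out:P2(v=16); in:-
At end of tick 6: ['-', '-', '-', 'P3']

Answer: - - - P3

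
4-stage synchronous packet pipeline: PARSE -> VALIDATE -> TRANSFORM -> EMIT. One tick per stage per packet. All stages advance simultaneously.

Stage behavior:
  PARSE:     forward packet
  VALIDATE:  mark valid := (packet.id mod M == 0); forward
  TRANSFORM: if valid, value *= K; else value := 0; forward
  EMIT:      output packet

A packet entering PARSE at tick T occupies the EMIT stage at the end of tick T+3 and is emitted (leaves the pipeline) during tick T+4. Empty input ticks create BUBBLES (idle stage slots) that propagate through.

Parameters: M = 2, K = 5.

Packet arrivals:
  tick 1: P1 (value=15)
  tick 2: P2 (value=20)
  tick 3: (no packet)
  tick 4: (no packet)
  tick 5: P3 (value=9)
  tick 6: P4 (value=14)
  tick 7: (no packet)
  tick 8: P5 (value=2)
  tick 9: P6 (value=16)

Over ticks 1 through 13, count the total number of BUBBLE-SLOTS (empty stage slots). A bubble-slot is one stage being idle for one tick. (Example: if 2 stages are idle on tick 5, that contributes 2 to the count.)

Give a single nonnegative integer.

Tick 1: [PARSE:P1(v=15,ok=F), VALIDATE:-, TRANSFORM:-, EMIT:-] out:-; bubbles=3
Tick 2: [PARSE:P2(v=20,ok=F), VALIDATE:P1(v=15,ok=F), TRANSFORM:-, EMIT:-] out:-; bubbles=2
Tick 3: [PARSE:-, VALIDATE:P2(v=20,ok=T), TRANSFORM:P1(v=0,ok=F), EMIT:-] out:-; bubbles=2
Tick 4: [PARSE:-, VALIDATE:-, TRANSFORM:P2(v=100,ok=T), EMIT:P1(v=0,ok=F)] out:-; bubbles=2
Tick 5: [PARSE:P3(v=9,ok=F), VALIDATE:-, TRANSFORM:-, EMIT:P2(v=100,ok=T)] out:P1(v=0); bubbles=2
Tick 6: [PARSE:P4(v=14,ok=F), VALIDATE:P3(v=9,ok=F), TRANSFORM:-, EMIT:-] out:P2(v=100); bubbles=2
Tick 7: [PARSE:-, VALIDATE:P4(v=14,ok=T), TRANSFORM:P3(v=0,ok=F), EMIT:-] out:-; bubbles=2
Tick 8: [PARSE:P5(v=2,ok=F), VALIDATE:-, TRANSFORM:P4(v=70,ok=T), EMIT:P3(v=0,ok=F)] out:-; bubbles=1
Tick 9: [PARSE:P6(v=16,ok=F), VALIDATE:P5(v=2,ok=F), TRANSFORM:-, EMIT:P4(v=70,ok=T)] out:P3(v=0); bubbles=1
Tick 10: [PARSE:-, VALIDATE:P6(v=16,ok=T), TRANSFORM:P5(v=0,ok=F), EMIT:-] out:P4(v=70); bubbles=2
Tick 11: [PARSE:-, VALIDATE:-, TRANSFORM:P6(v=80,ok=T), EMIT:P5(v=0,ok=F)] out:-; bubbles=2
Tick 12: [PARSE:-, VALIDATE:-, TRANSFORM:-, EMIT:P6(v=80,ok=T)] out:P5(v=0); bubbles=3
Tick 13: [PARSE:-, VALIDATE:-, TRANSFORM:-, EMIT:-] out:P6(v=80); bubbles=4
Total bubble-slots: 28

Answer: 28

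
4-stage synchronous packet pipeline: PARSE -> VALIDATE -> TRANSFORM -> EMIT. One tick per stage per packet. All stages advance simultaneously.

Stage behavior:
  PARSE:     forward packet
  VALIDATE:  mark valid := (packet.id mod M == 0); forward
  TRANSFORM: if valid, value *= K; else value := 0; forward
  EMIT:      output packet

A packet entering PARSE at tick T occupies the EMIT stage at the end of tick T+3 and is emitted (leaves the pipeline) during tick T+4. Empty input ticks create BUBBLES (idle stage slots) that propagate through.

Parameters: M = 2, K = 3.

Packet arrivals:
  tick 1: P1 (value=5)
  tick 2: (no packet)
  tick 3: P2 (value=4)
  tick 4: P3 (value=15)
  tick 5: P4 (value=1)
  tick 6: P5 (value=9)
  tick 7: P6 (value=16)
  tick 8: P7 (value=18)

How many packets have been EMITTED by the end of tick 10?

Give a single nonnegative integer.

Answer: 5

Derivation:
Tick 1: [PARSE:P1(v=5,ok=F), VALIDATE:-, TRANSFORM:-, EMIT:-] out:-; in:P1
Tick 2: [PARSE:-, VALIDATE:P1(v=5,ok=F), TRANSFORM:-, EMIT:-] out:-; in:-
Tick 3: [PARSE:P2(v=4,ok=F), VALIDATE:-, TRANSFORM:P1(v=0,ok=F), EMIT:-] out:-; in:P2
Tick 4: [PARSE:P3(v=15,ok=F), VALIDATE:P2(v=4,ok=T), TRANSFORM:-, EMIT:P1(v=0,ok=F)] out:-; in:P3
Tick 5: [PARSE:P4(v=1,ok=F), VALIDATE:P3(v=15,ok=F), TRANSFORM:P2(v=12,ok=T), EMIT:-] out:P1(v=0); in:P4
Tick 6: [PARSE:P5(v=9,ok=F), VALIDATE:P4(v=1,ok=T), TRANSFORM:P3(v=0,ok=F), EMIT:P2(v=12,ok=T)] out:-; in:P5
Tick 7: [PARSE:P6(v=16,ok=F), VALIDATE:P5(v=9,ok=F), TRANSFORM:P4(v=3,ok=T), EMIT:P3(v=0,ok=F)] out:P2(v=12); in:P6
Tick 8: [PARSE:P7(v=18,ok=F), VALIDATE:P6(v=16,ok=T), TRANSFORM:P5(v=0,ok=F), EMIT:P4(v=3,ok=T)] out:P3(v=0); in:P7
Tick 9: [PARSE:-, VALIDATE:P7(v=18,ok=F), TRANSFORM:P6(v=48,ok=T), EMIT:P5(v=0,ok=F)] out:P4(v=3); in:-
Tick 10: [PARSE:-, VALIDATE:-, TRANSFORM:P7(v=0,ok=F), EMIT:P6(v=48,ok=T)] out:P5(v=0); in:-
Emitted by tick 10: ['P1', 'P2', 'P3', 'P4', 'P5']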